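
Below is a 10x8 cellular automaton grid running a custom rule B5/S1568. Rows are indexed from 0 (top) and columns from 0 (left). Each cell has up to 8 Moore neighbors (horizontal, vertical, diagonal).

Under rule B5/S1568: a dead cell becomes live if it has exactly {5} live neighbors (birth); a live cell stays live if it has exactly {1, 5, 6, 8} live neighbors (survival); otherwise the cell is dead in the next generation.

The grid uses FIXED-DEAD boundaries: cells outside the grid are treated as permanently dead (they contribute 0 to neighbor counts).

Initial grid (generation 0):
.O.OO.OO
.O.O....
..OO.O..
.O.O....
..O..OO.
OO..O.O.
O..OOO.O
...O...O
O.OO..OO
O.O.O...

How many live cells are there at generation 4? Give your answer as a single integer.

Simulating step by step:
Generation 0 (given above): 34 live cells
Generation 1: 11 live cells
.O....OO
....O...
..O.....
..O.....
........
........
........
....O.O.
O.......
O...O...
Generation 2: 6 live cells
......OO
........
..O.....
..O.....
........
........
........
........
O.......
O.......
Generation 3: 6 live cells
......OO
........
..O.....
..O.....
........
........
........
........
O.......
O.......
Generation 4: 6 live cells
......OO
........
..O.....
..O.....
........
........
........
........
O.......
O.......
Population at generation 4: 6

Answer: 6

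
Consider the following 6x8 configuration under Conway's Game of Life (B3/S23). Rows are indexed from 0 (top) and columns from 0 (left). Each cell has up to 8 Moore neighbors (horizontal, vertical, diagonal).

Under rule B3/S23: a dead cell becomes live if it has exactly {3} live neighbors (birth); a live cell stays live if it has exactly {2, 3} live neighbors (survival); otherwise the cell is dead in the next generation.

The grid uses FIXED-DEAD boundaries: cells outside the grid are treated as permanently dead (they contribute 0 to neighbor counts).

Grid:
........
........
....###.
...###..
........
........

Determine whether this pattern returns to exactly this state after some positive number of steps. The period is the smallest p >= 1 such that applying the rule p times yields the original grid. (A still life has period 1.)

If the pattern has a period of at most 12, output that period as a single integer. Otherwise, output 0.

Simulating and comparing each generation to the original:
Gen 0 (original, given above): 6 live cells
Gen 1: 6 live cells, differs from original
Gen 2: 6 live cells, MATCHES original -> period = 2

Answer: 2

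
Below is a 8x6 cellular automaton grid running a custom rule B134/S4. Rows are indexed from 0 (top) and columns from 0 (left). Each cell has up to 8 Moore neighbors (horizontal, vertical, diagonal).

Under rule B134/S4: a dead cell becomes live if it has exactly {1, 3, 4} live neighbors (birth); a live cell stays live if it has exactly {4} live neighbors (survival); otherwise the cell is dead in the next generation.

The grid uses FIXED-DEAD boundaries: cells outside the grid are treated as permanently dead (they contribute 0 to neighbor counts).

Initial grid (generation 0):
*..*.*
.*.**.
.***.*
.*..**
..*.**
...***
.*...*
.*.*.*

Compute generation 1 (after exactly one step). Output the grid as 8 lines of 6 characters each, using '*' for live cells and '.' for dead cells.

Answer: ..*.*.
*..*.*
*..*..
.....*
*.....
*.*..*
..**..
..*.*.

Derivation:
Simulating step by step:
Generation 0 (given above): 24 live cells
Generation 1: 16 live cells
(generation 1 grid is the final answer)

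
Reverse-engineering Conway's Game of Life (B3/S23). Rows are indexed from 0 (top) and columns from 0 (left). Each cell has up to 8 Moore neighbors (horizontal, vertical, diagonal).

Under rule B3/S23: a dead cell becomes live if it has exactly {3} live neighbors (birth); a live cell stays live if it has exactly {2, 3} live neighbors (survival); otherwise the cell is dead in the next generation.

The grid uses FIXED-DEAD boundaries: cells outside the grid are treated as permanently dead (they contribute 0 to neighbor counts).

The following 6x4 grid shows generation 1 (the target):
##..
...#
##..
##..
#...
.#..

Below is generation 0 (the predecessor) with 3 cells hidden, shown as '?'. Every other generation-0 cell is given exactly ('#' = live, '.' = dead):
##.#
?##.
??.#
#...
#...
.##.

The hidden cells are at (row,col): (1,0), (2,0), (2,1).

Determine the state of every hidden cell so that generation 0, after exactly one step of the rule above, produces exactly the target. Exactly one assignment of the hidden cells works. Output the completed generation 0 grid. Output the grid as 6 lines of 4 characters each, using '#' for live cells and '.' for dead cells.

Answer: ##.#
.##.
.#.#
#...
#...
.##.

Derivation:
Hidden generation-0 cells (in order): (1,0), (2,0), (2,1).
A hidden cell only influences target cells in its own 3x3 neighborhood. Try each of the 2^3 = 8 assignments, step the completed generation 0 forward once under B3/S23, and compare with the target:
  (1,0)=. (2,0)=. (2,1)=. -> step gives (1,0)='#' but target has '.' -> reject
  (1,0)=. (2,0)=. (2,1)=# -> step reproduces the target at every cell -> ACCEPT
  (1,0)=. (2,0)=# (2,1)=. -> step gives (2,1)='.' but target has '#' -> reject
  (1,0)=. (2,0)=# (2,1)=# -> step gives (2,1)='.' but target has '#' -> reject
  (1,0)=# (2,0)=. (2,1)=. -> step gives (0,1)='.' but target has '#' -> reject
  (1,0)=# (2,0)=. (2,1)=# -> step gives (0,1)='.' but target has '#' -> reject
  (1,0)=# (2,0)=# (2,1)=. -> step gives (0,1)='.' but target has '#' -> reject
  (1,0)=# (2,0)=# (2,1)=# -> step gives (0,1)='.' but target has '#' -> reject
Unique solution: (1,0)=dead, (2,0)=dead, (2,1)=live.
Check: live-neighbor counts of every cell in the completed generation 0:
2341
4453
3341
2321
2421
2211
Applying B3/S23 to generation 0 with these counts gives:
##..
...#
##..
##..
#...
.#..
which matches the target exactly.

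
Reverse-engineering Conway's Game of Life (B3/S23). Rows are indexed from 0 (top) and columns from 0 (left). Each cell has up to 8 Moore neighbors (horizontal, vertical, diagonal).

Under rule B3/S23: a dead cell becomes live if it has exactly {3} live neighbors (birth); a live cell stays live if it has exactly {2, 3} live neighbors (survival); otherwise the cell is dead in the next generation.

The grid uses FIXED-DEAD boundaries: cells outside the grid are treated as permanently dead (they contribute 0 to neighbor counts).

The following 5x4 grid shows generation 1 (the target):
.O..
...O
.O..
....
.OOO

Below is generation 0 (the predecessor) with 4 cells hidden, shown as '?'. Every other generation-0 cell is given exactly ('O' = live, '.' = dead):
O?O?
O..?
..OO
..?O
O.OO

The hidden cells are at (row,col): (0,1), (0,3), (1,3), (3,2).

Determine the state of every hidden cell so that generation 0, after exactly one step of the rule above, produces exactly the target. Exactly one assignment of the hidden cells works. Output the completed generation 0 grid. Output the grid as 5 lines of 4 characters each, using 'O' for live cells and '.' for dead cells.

Hidden generation-0 cells (in order): (0,1), (0,3), (1,3), (3,2).
A hidden cell only influences target cells in its own 3x3 neighborhood. Try each of the 2^4 = 16 assignments, step the completed generation 0 forward once under B3/S23, and compare with the target:
  (0,1)=. (0,3)=. (1,3)=. (3,2)=. -> step gives (1,2)='O' but target has '.' -> reject
  (0,1)=. (0,3)=. (1,3)=. (3,2)=O -> step gives (1,2)='O' but target has '.' -> reject
  (0,1)=. (0,3)=. (1,3)=O (3,2)=. -> step gives (2,1)='.' but target has 'O' -> reject
  (0,1)=. (0,3)=. (1,3)=O (3,2)=O -> step reproduces the target at every cell -> ACCEPT
  (0,1)=. (0,3)=O (1,3)=. (3,2)=. -> step gives (1,3)='.' but target has 'O' -> reject
  (0,1)=. (0,3)=O (1,3)=. (3,2)=O -> step gives (1,3)='.' but target has 'O' -> reject
  (0,1)=. (0,3)=O (1,3)=O (3,2)=. -> step gives (0,2)='O' but target has '.' -> reject
  (0,1)=. (0,3)=O (1,3)=O (3,2)=O -> step gives (0,2)='O' but target has '.' -> reject
  (0,1)=O (0,3)=. (1,3)=. (3,2)=. -> step gives (0,0)='O' but target has '.' -> reject
  (0,1)=O (0,3)=. (1,3)=. (3,2)=O -> step gives (0,0)='O' but target has '.' -> reject
  (0,1)=O (0,3)=. (1,3)=O (3,2)=. -> step gives (0,0)='O' but target has '.' -> reject
  (0,1)=O (0,3)=. (1,3)=O (3,2)=O -> step gives (0,0)='O' but target has '.' -> reject
  (0,1)=O (0,3)=O (1,3)=. (3,2)=. -> step gives (0,0)='O' but target has '.' -> reject
  (0,1)=O (0,3)=O (1,3)=. (3,2)=O -> step gives (0,0)='O' but target has '.' -> reject
  (0,1)=O (0,3)=O (1,3)=O (3,2)=. -> step gives (0,0)='O' but target has '.' -> reject
  (0,1)=O (0,3)=O (1,3)=O (3,2)=O -> step gives (0,0)='O' but target has '.' -> reject
Unique solution: (0,1)=dead, (0,3)=dead, (1,3)=live, (3,2)=live.
Check: live-neighbor counts of every cell in the completed generation 0:
1312
1443
1344
1455
0333
Applying B3/S23 to generation 0 with these counts gives:
.O..
...O
.O..
....
.OOO
which matches the target exactly.

Answer: O.O.
O..O
..OO
..OO
O.OO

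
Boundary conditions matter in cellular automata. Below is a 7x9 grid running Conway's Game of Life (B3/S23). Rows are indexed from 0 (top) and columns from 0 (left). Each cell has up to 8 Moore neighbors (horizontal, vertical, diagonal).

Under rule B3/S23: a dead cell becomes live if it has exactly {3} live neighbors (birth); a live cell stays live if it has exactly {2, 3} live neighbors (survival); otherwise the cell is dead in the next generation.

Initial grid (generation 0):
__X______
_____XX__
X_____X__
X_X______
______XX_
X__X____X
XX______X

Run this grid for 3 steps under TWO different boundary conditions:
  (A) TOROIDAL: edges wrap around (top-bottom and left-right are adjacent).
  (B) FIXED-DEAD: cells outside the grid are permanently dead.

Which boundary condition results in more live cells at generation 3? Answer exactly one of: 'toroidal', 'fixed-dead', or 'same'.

Under TOROIDAL boundary, generation 3:
X_X______
__X_____X
__X__XX_X
__X___XXX
_XX___XXX
_XX____X_
X_X______
Population = 22

Under FIXED-DEAD boundary, generation 3:
_________
_________
_X___X___
X_X____XX
X__X__XXX
X_X____X_
_X_______
Population = 15

Comparison: toroidal=22, fixed-dead=15 -> toroidal

Answer: toroidal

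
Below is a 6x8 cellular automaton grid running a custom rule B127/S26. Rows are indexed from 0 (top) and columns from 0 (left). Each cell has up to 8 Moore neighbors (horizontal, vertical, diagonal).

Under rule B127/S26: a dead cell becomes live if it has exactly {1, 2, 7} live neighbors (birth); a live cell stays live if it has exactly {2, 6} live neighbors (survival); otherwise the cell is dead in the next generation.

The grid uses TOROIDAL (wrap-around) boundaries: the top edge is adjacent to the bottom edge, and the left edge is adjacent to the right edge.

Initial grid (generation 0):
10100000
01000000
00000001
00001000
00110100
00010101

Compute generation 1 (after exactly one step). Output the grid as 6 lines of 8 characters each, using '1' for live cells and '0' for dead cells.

Simulating step by step:
Generation 0 (given above): 11 live cells
Generation 1: 32 live cells
(generation 1 grid is the final answer)

Answer: 10111111
01110011
11111110
11101111
11100101
10000000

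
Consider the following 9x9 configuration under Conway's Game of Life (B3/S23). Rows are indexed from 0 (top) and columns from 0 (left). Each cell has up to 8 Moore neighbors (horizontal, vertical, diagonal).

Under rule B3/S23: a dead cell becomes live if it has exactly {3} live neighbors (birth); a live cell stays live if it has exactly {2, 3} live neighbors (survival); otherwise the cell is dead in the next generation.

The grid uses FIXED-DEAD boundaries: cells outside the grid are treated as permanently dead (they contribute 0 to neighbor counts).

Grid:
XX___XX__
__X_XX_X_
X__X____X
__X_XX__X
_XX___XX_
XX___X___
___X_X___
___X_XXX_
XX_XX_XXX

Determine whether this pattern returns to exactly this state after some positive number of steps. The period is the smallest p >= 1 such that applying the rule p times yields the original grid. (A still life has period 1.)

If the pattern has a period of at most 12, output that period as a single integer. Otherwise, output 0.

Answer: 0

Derivation:
Simulating and comparing each generation to the original:
Gen 0 (original, given above): 35 live cells
Gen 1: 38 live cells, differs from original
Gen 2: 19 live cells, differs from original
Gen 3: 14 live cells, differs from original
Gen 4: 10 live cells, differs from original
Gen 5: 9 live cells, differs from original
Gen 6: 8 live cells, differs from original
Gen 7: 6 live cells, differs from original
Gen 8: 6 live cells, differs from original
Gen 9: 6 live cells, differs from original
Gen 10: 6 live cells, differs from original
Gen 11: 6 live cells, differs from original
Gen 12: 6 live cells, differs from original
No period found within 12 steps.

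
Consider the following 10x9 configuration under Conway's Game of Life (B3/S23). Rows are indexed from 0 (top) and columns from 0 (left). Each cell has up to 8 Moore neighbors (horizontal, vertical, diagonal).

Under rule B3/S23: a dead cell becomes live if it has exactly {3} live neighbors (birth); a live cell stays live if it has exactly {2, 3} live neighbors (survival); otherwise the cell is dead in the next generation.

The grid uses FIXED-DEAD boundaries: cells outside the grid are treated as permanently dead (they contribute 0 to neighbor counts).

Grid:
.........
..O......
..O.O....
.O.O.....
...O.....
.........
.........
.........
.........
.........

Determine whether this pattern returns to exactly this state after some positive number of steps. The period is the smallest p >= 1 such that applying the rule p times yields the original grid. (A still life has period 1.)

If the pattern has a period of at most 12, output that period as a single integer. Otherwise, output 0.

Simulating and comparing each generation to the original:
Gen 0 (original, given above): 6 live cells
Gen 1: 6 live cells, differs from original
Gen 2: 6 live cells, MATCHES original -> period = 2

Answer: 2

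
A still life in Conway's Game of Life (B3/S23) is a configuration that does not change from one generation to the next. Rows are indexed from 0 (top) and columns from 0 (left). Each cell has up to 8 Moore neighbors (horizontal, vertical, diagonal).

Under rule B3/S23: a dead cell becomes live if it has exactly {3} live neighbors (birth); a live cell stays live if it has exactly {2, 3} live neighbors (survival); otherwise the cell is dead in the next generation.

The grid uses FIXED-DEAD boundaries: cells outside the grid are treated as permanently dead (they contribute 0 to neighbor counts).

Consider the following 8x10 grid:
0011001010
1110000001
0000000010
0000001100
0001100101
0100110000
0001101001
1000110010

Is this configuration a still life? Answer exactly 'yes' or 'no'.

Answer: no

Derivation:
Compute generation 1 and compare to generation 0 (given above):
Generation 1:
0011000000
0111000111
0100000110
0000001100
0001100110
0010001010
0001001000
0001110000
Cell (0,6) differs: gen0=1 vs gen1=0 -> NOT a still life.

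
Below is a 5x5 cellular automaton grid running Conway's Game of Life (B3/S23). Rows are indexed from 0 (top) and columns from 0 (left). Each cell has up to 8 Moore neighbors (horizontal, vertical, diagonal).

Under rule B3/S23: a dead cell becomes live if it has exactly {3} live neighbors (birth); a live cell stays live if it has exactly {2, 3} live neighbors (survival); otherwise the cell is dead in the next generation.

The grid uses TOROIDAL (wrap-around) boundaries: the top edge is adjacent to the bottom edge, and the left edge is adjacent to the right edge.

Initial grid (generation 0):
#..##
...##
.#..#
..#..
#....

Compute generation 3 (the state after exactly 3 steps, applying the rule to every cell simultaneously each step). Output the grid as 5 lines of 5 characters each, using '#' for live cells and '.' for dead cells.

Answer: .#..#
#.#..
#.#..
..##.
....#

Derivation:
Simulating step by step:
Generation 0 (given above): 9 live cells
Generation 1: 11 live cells
#..#.
..#..
#.#.#
##...
##.#.
Generation 2: 9 live cells
#..#.
#.#..
#.###
...#.
.....
Generation 3: 9 live cells
(generation 3 grid is the final answer)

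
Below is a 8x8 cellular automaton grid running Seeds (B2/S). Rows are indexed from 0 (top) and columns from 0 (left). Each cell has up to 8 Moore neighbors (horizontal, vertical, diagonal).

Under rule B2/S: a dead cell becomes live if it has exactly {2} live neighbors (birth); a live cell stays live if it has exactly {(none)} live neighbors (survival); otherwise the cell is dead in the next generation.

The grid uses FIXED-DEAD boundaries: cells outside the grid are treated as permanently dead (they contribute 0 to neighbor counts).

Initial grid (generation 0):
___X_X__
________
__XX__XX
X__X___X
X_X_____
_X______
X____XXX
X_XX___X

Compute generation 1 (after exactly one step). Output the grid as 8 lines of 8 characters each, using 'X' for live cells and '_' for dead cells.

Simulating step by step:
Generation 0 (given above): 20 live cells
Generation 1: 14 live cells
(generation 1 grid is the final answer)

Answer: ____X___
_____X_X
_X__X___
____X___
___X____
__X__X_X
___XX___
____XX__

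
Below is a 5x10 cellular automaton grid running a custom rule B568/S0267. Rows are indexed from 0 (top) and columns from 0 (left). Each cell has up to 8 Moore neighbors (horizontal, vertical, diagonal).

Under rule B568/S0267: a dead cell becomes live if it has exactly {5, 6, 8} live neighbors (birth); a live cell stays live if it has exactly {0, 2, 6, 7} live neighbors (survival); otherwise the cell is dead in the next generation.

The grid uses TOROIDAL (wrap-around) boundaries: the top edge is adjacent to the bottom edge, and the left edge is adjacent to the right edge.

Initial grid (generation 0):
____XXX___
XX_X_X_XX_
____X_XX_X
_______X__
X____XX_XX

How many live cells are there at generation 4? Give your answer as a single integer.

Simulating step by step:
Generation 0 (given above): 19 live cells
Generation 1: 13 live cells
_______X_X
X__XX_X___
____X___XX
______X_X_
________XX
Generation 2: 8 live cells
_______X__
X__XX_____
____X___X_
______X__X
__________
Generation 3: 6 live cells
_______X__
X__XX_____
____X_____
______X___
__________
Generation 4: 6 live cells
_______X__
X__XX_____
____X_____
______X___
__________
Population at generation 4: 6

Answer: 6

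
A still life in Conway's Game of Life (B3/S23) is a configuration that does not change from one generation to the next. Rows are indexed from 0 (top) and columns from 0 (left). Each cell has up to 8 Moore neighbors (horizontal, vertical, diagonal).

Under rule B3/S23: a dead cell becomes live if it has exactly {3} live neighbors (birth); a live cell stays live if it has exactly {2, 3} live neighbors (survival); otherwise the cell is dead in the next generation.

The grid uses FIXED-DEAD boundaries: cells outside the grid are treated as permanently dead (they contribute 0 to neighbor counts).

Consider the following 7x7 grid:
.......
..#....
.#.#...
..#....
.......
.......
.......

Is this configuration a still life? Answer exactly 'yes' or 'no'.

Answer: yes

Derivation:
Compute generation 1 and compare to generation 0 (given above):
Generation 1:
.......
..#....
.#.#...
..#....
.......
.......
.......
The grids are IDENTICAL -> still life.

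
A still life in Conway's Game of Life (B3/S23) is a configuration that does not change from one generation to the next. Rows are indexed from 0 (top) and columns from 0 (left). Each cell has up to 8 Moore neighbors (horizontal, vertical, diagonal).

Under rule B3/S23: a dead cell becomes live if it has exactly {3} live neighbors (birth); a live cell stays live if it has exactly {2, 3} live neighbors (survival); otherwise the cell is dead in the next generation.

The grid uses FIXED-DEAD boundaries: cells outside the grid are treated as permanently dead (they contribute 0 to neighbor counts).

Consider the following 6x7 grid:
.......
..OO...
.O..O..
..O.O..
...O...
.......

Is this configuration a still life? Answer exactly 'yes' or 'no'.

Compute generation 1 and compare to generation 0 (given above):
Generation 1:
.......
..OO...
.O..O..
..O.O..
...O...
.......
The grids are IDENTICAL -> still life.

Answer: yes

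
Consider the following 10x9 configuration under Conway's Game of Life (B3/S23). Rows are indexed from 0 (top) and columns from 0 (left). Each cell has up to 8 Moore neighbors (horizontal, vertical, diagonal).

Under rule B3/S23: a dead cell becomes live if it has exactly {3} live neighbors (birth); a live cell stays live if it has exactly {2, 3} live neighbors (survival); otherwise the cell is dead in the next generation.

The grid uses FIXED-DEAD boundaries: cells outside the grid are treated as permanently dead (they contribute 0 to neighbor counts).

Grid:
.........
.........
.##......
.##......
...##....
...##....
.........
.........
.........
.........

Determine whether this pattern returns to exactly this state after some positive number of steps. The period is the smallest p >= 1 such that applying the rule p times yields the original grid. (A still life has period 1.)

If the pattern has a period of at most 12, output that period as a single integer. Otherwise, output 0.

Answer: 2

Derivation:
Simulating and comparing each generation to the original:
Gen 0 (original, given above): 8 live cells
Gen 1: 6 live cells, differs from original
Gen 2: 8 live cells, MATCHES original -> period = 2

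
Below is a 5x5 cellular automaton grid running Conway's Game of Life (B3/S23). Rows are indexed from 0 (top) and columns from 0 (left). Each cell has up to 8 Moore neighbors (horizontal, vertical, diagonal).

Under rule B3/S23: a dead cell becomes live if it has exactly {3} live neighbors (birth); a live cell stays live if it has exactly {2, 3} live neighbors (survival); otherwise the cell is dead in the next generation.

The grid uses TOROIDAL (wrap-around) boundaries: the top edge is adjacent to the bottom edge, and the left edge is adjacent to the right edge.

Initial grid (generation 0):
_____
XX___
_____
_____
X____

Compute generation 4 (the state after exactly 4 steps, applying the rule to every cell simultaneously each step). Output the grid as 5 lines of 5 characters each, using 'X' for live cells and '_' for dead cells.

Simulating step by step:
Generation 0 (given above): 3 live cells
Generation 1: 2 live cells
XX___
_____
_____
_____
_____
Generation 2: 0 live cells
_____
_____
_____
_____
_____
Generation 3: 0 live cells
_____
_____
_____
_____
_____
Generation 4: 0 live cells
(generation 4 grid is the final answer)

Answer: _____
_____
_____
_____
_____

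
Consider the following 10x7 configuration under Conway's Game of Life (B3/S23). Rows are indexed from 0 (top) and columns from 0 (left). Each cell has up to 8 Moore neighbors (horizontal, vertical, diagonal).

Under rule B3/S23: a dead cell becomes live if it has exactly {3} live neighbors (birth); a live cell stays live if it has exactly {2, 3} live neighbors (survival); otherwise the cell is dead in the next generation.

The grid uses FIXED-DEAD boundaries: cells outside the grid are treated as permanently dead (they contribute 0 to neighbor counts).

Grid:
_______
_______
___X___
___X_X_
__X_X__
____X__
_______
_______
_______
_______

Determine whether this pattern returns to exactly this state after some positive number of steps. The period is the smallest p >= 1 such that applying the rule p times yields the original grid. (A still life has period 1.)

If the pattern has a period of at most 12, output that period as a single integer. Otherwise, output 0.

Answer: 2

Derivation:
Simulating and comparing each generation to the original:
Gen 0 (original, given above): 6 live cells
Gen 1: 6 live cells, differs from original
Gen 2: 6 live cells, MATCHES original -> period = 2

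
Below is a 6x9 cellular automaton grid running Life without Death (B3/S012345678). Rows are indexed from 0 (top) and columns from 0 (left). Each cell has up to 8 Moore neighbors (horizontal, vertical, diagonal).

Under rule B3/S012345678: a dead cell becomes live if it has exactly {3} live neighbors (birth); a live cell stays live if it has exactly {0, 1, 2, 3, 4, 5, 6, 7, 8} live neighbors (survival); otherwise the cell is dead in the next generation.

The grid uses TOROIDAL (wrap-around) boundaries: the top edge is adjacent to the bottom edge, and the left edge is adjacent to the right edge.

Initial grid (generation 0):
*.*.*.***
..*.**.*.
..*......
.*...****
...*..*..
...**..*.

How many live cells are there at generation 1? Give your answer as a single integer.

Simulating step by step:
Generation 0 (given above): 21 live cells
Generation 1: 30 live cells
***.*.***
..*.**.*.
.****...*
.**..****
..**..*.*
..***..*.
Population at generation 1: 30

Answer: 30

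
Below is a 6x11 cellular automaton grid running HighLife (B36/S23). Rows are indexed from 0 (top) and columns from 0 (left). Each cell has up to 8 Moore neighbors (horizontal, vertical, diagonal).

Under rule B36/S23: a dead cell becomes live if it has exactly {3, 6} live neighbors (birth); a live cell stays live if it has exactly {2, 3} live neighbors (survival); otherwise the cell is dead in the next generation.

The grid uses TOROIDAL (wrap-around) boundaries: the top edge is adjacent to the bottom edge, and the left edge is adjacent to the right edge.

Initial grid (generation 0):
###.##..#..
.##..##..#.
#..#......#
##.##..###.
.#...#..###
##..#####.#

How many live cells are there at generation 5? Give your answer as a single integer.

Simulating step by step:
Generation 0 (given above): 34 live cells
Generation 1: 18 live cells
......#.#..
.....##..#.
...#.###...
.#.##..#..#
...#...#...
...#.....#.
Generation 2: 19 live cells
.....#####.
....#...#..
..##...##..
...#.#.##..
...#....#..
.......##..
Generation 3: 17 live cells
.....##..#.
...###.#...
..##..#..#.
...#..#..#.
....#.#..#.
...........
Generation 4: 20 live cells
.....##....
..##...##..
..#...###..
..###.#####
.....#.....
......#....
Generation 5: 20 live cells
.....##....
..##.#..#..
.#.###.....
..###....#.
...###..##.
......#....
Population at generation 5: 20

Answer: 20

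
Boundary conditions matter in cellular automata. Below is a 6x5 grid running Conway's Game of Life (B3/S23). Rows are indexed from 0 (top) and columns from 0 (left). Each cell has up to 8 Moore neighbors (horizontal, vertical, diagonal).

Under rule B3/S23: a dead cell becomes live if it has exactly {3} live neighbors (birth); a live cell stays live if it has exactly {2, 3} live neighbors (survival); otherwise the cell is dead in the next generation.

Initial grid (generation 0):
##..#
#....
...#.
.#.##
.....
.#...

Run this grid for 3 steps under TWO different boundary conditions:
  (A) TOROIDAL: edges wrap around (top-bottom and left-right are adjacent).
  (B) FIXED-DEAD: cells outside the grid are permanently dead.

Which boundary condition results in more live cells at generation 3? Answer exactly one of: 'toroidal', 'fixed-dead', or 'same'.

Under TOROIDAL boundary, generation 3:
.#.#.
.##..
....#
#....
#.###
.....
Population = 10

Under FIXED-DEAD boundary, generation 3:
##...
##...
...##
...#.
.....
.....
Population = 7

Comparison: toroidal=10, fixed-dead=7 -> toroidal

Answer: toroidal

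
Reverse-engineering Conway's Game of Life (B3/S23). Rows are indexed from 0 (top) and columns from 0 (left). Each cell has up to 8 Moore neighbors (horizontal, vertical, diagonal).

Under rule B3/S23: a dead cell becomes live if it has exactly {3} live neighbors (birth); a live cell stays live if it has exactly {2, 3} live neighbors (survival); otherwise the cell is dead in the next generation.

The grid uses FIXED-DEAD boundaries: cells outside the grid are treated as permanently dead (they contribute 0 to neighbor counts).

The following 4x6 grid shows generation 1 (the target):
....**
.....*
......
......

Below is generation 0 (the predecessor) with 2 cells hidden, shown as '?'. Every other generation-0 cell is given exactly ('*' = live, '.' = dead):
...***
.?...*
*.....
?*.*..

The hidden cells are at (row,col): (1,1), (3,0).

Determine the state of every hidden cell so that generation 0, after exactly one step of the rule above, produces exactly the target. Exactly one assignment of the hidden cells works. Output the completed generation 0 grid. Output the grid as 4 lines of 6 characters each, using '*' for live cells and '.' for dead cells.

Hidden generation-0 cells (in order): (1,1), (3,0).
A hidden cell only influences target cells in its own 3x3 neighborhood. Try each of the 2^2 = 4 assignments, step the completed generation 0 forward once under B3/S23, and compare with the target:
  (1,1)=. (3,0)=. -> step reproduces the target at every cell -> ACCEPT
  (1,1)=. (3,0)=* -> step gives (2,0)='*' but target has '.' -> reject
  (1,1)=* (3,0)=. -> step gives (2,0)='*' but target has '.' -> reject
  (1,1)=* (3,0)=* -> step gives (2,0)='*' but target has '.' -> reject
Unique solution: (1,1)=dead, (3,0)=dead.
Check: live-neighbor counts of every cell in the completed generation 0:
001132
111242
122121
212010
Applying B3/S23 to generation 0 with these counts gives:
....**
.....*
......
......
which matches the target exactly.

Answer: ...***
.....*
*.....
.*.*..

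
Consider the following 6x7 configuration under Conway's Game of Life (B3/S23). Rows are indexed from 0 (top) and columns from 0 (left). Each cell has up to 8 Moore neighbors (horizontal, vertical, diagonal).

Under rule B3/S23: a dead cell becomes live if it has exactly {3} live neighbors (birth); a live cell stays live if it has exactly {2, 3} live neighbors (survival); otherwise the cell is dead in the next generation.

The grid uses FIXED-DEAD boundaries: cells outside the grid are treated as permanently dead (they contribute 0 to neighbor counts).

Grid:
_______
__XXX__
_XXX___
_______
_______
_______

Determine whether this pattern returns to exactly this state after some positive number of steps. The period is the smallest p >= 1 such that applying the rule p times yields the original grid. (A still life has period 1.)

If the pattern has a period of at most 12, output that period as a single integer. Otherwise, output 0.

Simulating and comparing each generation to the original:
Gen 0 (original, given above): 6 live cells
Gen 1: 6 live cells, differs from original
Gen 2: 6 live cells, MATCHES original -> period = 2

Answer: 2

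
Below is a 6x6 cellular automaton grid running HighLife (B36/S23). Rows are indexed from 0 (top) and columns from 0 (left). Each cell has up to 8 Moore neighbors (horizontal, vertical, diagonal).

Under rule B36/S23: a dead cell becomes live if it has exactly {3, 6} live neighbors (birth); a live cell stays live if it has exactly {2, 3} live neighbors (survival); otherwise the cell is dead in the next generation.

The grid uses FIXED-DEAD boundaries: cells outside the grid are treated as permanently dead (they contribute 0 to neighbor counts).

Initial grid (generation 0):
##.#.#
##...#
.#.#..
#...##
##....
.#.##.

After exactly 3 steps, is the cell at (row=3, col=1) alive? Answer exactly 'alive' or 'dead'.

Simulating step by step:
Generation 0 (given above): 17 live cells
Generation 1: 18 live cells
###.#.
......
.##..#
#.#.#.
####.#
###...
Generation 2: 12 live cells
.#....
#..#..
.###..
#...##
....#.
#..#..
Generation 3: 13 live cells
......
#..#..
####..
.##.##
...###
......

Cell (3,1) at generation 3: 1 -> alive

Answer: alive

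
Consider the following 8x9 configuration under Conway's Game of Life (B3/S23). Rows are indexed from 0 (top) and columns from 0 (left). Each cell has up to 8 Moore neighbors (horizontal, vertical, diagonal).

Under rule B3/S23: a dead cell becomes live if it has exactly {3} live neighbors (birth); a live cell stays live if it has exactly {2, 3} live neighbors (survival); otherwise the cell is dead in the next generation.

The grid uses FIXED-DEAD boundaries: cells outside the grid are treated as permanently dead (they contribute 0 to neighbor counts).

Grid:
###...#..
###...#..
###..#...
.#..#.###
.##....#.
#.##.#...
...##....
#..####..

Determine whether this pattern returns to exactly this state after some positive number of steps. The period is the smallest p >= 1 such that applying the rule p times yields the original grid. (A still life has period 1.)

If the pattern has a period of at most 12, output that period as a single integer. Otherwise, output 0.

Answer: 0

Derivation:
Simulating and comparing each generation to the original:
Gen 0 (original, given above): 31 live cells
Gen 1: 21 live cells, differs from original
Gen 2: 14 live cells, differs from original
Gen 3: 13 live cells, differs from original
Gen 4: 10 live cells, differs from original
Gen 5: 11 live cells, differs from original
Gen 6: 12 live cells, differs from original
Gen 7: 13 live cells, differs from original
Gen 8: 10 live cells, differs from original
Gen 9: 10 live cells, differs from original
Gen 10: 6 live cells, differs from original
Gen 11: 3 live cells, differs from original
Gen 12: 2 live cells, differs from original
No period found within 12 steps.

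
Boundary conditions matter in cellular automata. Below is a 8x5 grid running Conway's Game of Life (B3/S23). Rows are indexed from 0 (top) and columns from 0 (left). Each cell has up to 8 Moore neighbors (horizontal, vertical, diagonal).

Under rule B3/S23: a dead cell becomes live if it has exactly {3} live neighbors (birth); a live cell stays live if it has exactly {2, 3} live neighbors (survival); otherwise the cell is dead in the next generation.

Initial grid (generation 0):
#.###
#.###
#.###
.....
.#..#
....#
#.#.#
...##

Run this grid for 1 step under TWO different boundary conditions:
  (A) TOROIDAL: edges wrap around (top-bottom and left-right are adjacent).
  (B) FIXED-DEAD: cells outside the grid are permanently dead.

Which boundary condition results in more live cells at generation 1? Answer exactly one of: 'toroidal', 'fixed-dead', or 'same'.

Answer: fixed-dead

Derivation:
Under TOROIDAL boundary, generation 1:
.....
.....
#.#..
.##..
#....
.#..#
#....
.....
Population = 8

Under FIXED-DEAD boundary, generation 1:
..#.#
#....
..#.#
.##.#
.....
.#..#
....#
...##
Population = 13

Comparison: toroidal=8, fixed-dead=13 -> fixed-dead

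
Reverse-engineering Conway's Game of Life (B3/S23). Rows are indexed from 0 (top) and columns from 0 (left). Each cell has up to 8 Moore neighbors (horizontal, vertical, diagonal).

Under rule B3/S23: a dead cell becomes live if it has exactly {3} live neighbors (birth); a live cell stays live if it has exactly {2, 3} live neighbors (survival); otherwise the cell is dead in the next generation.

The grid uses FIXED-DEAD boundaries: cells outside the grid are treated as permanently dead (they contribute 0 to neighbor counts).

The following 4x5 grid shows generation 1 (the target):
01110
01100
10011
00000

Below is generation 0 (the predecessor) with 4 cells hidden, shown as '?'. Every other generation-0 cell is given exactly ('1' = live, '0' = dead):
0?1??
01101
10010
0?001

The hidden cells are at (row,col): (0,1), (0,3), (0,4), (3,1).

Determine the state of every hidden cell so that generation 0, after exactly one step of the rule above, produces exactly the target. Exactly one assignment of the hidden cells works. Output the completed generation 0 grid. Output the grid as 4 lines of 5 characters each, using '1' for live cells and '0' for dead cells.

Answer: 00100
01101
10010
01001

Derivation:
Hidden generation-0 cells (in order): (0,1), (0,3), (0,4), (3,1).
A hidden cell only influences target cells in its own 3x3 neighborhood. Try each of the 2^4 = 16 assignments, step the completed generation 0 forward once under B3/S23, and compare with the target:
  (0,1)=0 (0,3)=0 (0,4)=0 (3,1)=0 -> step gives (2,0)='0' but target has '1' -> reject
  (0,1)=0 (0,3)=0 (0,4)=0 (3,1)=1 -> step reproduces the target at every cell -> ACCEPT
  (0,1)=0 (0,3)=0 (0,4)=1 (3,1)=0 -> step gives (0,3)='0' but target has '1' -> reject
  (0,1)=0 (0,3)=0 (0,4)=1 (3,1)=1 -> step gives (0,3)='0' but target has '1' -> reject
  (0,1)=0 (0,3)=1 (0,4)=0 (3,1)=0 -> step gives (1,2)='0' but target has '1' -> reject
  (0,1)=0 (0,3)=1 (0,4)=0 (3,1)=1 -> step gives (1,2)='0' but target has '1' -> reject
  (0,1)=0 (0,3)=1 (0,4)=1 (3,1)=0 -> step gives (0,3)='0' but target has '1' -> reject
  (0,1)=0 (0,3)=1 (0,4)=1 (3,1)=1 -> step gives (0,3)='0' but target has '1' -> reject
  (0,1)=1 (0,3)=0 (0,4)=0 (3,1)=0 -> step gives (1,0)='1' but target has '0' -> reject
  (0,1)=1 (0,3)=0 (0,4)=0 (3,1)=1 -> step gives (1,0)='1' but target has '0' -> reject
  (0,1)=1 (0,3)=0 (0,4)=1 (3,1)=0 -> step gives (0,3)='0' but target has '1' -> reject
  (0,1)=1 (0,3)=0 (0,4)=1 (3,1)=1 -> step gives (0,3)='0' but target has '1' -> reject
  (0,1)=1 (0,3)=1 (0,4)=0 (3,1)=0 -> step gives (0,2)='0' but target has '1' -> reject
  (0,1)=1 (0,3)=1 (0,4)=0 (3,1)=1 -> step gives (0,2)='0' but target has '1' -> reject
  (0,1)=1 (0,3)=1 (0,4)=1 (3,1)=0 -> step gives (0,2)='0' but target has '1' -> reject
  (0,1)=1 (0,3)=1 (0,4)=1 (3,1)=1 -> step gives (0,2)='0' but target has '1' -> reject
Unique solution: (0,1)=dead, (0,3)=dead, (0,4)=dead, (3,1)=live.
Check: live-neighbor counts of every cell in the completed generation 0:
13231
23341
24433
21221
Applying B3/S23 to generation 0 with these counts gives:
01110
01100
10011
00000
which matches the target exactly.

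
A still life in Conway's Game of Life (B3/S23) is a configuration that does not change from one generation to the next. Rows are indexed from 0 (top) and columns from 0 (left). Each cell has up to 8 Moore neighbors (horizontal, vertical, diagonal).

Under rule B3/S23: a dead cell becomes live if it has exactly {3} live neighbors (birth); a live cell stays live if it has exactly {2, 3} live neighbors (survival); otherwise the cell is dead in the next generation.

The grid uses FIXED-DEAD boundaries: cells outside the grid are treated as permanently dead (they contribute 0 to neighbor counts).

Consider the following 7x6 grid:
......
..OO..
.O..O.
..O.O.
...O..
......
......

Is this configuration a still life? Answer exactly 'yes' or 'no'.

Compute generation 1 and compare to generation 0 (given above):
Generation 1:
......
..OO..
.O..O.
..O.O.
...O..
......
......
The grids are IDENTICAL -> still life.

Answer: yes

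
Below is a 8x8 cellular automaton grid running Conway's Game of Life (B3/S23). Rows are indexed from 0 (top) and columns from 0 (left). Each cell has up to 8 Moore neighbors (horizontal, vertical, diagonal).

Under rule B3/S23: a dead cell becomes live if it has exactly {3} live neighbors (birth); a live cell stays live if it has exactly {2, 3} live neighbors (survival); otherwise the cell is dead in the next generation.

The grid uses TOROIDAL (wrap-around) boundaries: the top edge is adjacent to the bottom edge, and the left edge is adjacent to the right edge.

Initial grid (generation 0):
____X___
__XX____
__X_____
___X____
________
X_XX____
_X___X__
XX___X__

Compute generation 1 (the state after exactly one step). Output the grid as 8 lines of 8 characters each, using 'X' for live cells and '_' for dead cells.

Simulating step by step:
Generation 0 (given above): 13 live cells
Generation 1: 16 live cells
(generation 1 grid is the final answer)

Answer: _XXXX___
__XX____
__X_____
________
__XX____
_XX_____
____X___
XX__XX__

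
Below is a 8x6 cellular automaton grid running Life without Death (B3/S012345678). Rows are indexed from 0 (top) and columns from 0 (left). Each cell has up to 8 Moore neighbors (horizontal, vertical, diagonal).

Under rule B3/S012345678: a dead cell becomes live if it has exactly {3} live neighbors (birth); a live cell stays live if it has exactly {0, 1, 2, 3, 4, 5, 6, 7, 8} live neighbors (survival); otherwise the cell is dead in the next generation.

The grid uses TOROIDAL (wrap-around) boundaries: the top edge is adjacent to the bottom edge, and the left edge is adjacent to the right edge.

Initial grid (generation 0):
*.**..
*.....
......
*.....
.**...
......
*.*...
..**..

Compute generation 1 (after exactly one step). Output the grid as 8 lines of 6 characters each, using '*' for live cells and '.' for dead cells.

Simulating step by step:
Generation 0 (given above): 11 live cells
Generation 1: 16 live cells
(generation 1 grid is the final answer)

Answer: *.**..
**....
......
**....
.**...
..*...
****..
..**..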